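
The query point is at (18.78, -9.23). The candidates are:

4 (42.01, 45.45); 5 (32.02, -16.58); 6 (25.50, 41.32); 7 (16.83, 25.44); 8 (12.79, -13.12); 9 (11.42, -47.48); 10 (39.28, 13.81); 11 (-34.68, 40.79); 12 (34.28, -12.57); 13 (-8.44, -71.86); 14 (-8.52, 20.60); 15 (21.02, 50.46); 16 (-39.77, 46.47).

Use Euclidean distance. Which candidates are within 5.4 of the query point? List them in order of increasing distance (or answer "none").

none

Distances from (18.78, -9.23):
4: √((23.23)² + (54.68)²) = √(539.6329 + 2989.9024) = 59.41
5: √((13.24)² + (-7.35)²) = √(175.2976 + 54.0225) = 15.14
6: √((6.72)² + (50.55)²) = √(45.1584 + 2555.3025) = 50.99
7: √((-1.95)² + (34.67)²) = √(3.8025 + 1202.0089) = 34.72
8: √((-5.99)² + (-3.89)²) = √(35.8801 + 15.1321) = 7.14
9: √((-7.36)² + (-38.25)²) = √(54.1696 + 1463.0625) = 38.95
10: √((20.50)² + (23.04)²) = √(420.2500 + 530.8416) = 30.84
11: √((-53.46)² + (50.02)²) = √(2857.9716 + 2502.0004) = 73.21
12: √((15.50)² + (-3.34)²) = √(240.2500 + 11.1556) = 15.86
13: √((-27.22)² + (-62.63)²) = √(740.9284 + 3922.5169) = 68.29
14: √((-27.30)² + (29.83)²) = √(745.2900 + 889.8289) = 40.44
15: √((2.24)² + (59.69)²) = √(5.0176 + 3562.8961) = 59.73
16: √((-58.55)² + (55.70)²) = √(3428.1025 + 3102.4900) = 80.81
Threshold 5.4: none within range.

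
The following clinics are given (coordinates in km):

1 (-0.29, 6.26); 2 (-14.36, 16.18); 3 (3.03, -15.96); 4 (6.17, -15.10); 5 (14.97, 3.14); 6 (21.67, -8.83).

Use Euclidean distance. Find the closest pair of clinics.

Pairwise distances:
1–2: √((-14.07)² + (9.92)²) = √(197.9649 + 98.4064) = 17.22 km
1–3: √((3.32)² + (-22.22)²) = √(11.0224 + 493.7284) = 22.47 km
1–4: √((6.46)² + (-21.36)²) = √(41.7316 + 456.2496) = 22.32 km
1–5: √((15.26)² + (-3.12)²) = √(232.8676 + 9.7344) = 15.58 km
1–6: √((21.96)² + (-15.09)²) = √(482.2416 + 227.7081) = 26.64 km
2–3: √((17.39)² + (-32.14)²) = √(302.4121 + 1032.9796) = 36.54 km
2–4: √((20.53)² + (-31.28)²) = √(421.4809 + 978.4384) = 37.42 km
2–5: √((29.33)² + (-13.04)²) = √(860.2489 + 170.0416) = 32.10 km
2–6: √((36.03)² + (-25.01)²) = √(1298.1609 + 625.5001) = 43.86 km
3–4: √((3.14)² + (0.86)²) = √(9.8596 + 0.7396) = 3.26 km
3–5: √((11.94)² + (19.10)²) = √(142.5636 + 364.8100) = 22.52 km
3–6: √((18.64)² + (7.13)²) = √(347.4496 + 50.8369) = 19.96 km
4–5: √((8.80)² + (18.24)²) = √(77.4400 + 332.6976) = 20.25 km
4–6: √((15.50)² + (6.27)²) = √(240.2500 + 39.3129) = 16.72 km
5–6: √((6.70)² + (-11.97)²) = √(44.8900 + 143.2809) = 13.72 km
Closest pair: 3–4 at 3.26 km.

3 and 4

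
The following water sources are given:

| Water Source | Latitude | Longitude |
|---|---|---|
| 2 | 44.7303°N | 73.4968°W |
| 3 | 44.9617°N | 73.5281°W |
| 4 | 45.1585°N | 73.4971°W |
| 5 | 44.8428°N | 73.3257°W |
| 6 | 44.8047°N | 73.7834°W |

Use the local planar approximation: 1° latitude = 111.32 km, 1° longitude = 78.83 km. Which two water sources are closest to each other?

Pairwise distances:
2–3: √((0.2314·111.32)² + (-0.0313·78.83)²) = √(663.549161 + 6.087959) = 25.8773 km
2–4: √((0.4282·111.32)² + (-0.0003·78.83)²) = √(2272.164244 + 0.000559) = 47.6672 km
2–5: √((0.1125·111.32)² + (0.1711·78.83)²) = √(156.838052 + 181.921100) = 18.4054 km
2–6: √((0.0744·111.32)² + (-0.2866·78.83)²) = √(68.594969 + 510.429099) = 24.0629 km
3–4: √((0.1968·111.32)² + (0.0310·78.83)²) = √(479.950649 + 5.971816) = 22.0436 km
3–5: √((-0.1189·111.32)² + (0.2024·78.83)²) = √(175.190319 + 254.568152) = 20.7306 km
3–6: √((-0.1570·111.32)² + (-0.2553·78.83)²) = √(305.453918 + 405.027660) = 26.6549 km
4–5: √((-0.3157·111.32)² + (0.1714·78.83)²) = √(1235.081337 + 182.559605) = 37.6516 km
4–6: √((-0.3538·111.32)² + (-0.2863·78.83)²) = √(1551.179485 + 509.361070) = 45.3932 km
5–6: √((-0.0381·111.32)² + (-0.4577·78.83)²) = √(17.988558 + 1301.801831) = 36.3289 km
Closest pair: 2–5 at 18.4054 km.

2 and 5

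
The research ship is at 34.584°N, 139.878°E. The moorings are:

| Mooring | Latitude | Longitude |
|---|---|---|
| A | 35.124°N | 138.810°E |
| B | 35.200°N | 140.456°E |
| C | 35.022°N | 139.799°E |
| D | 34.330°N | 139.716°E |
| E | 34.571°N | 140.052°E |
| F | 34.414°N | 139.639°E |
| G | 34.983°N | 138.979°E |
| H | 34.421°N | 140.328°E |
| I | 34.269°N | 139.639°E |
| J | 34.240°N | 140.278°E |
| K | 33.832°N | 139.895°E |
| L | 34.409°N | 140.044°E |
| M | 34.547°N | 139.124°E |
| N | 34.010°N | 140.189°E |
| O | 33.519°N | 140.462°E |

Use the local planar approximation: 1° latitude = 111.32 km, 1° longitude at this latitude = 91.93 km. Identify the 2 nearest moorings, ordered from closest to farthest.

Distances from 34.584°N, 139.878°E:
A: 115.122 km
B: 86.751 km
C: 49.296 km
D: 31.958 km
E: 16.061 km
F: 28.998 km
G: 93.825 km
H: 45.173 km
I: 41.381 km
J: 53.091 km
K: 83.727 km
L: 24.746 km
M: 69.437 km
N: 70.002 km
O: 130.145 km
Sorted: E (16.061 km) < L (24.746 km) < F (28.998 km) < D (31.958 km) < …

E, L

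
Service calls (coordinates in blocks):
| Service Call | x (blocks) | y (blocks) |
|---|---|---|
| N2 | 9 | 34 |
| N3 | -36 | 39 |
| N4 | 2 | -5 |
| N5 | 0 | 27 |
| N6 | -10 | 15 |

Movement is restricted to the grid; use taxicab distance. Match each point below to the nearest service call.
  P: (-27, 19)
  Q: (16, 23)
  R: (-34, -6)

P at (-27, 19):
  N2: 51 blocks
  N3: 29 blocks
  N4: 53 blocks
  N5: 35 blocks
  N6: 21 blocks
  → nearest: N6 (21 blocks)
Q at (16, 23):
  N2: 18 blocks
  N3: 68 blocks
  N4: 42 blocks
  N5: 20 blocks
  N6: 34 blocks
  → nearest: N2 (18 blocks)
R at (-34, -6):
  N2: 83 blocks
  N3: 47 blocks
  N4: 37 blocks
  N5: 67 blocks
  N6: 45 blocks
  → nearest: N4 (37 blocks)

P→N6; Q→N2; R→N4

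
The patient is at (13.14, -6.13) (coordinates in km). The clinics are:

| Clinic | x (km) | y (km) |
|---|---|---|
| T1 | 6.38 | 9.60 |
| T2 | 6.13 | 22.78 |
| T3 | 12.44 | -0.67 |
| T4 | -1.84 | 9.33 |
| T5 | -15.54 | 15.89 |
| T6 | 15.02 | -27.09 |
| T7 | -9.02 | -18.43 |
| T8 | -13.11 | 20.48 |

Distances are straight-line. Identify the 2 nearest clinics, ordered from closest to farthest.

T3, T1

Distances from (13.14, -6.13):
T1: √((-6.76)² + (15.73)²) = √(45.6976 + 247.4329) = 17.12 km
T2: √((-7.01)² + (28.91)²) = √(49.1401 + 835.7881) = 29.75 km
T3: √((-0.70)² + (5.46)²) = √(0.4900 + 29.8116) = 5.50 km
T4: √((-14.98)² + (15.46)²) = √(224.4004 + 239.0116) = 21.53 km
T5: √((-28.68)² + (22.02)²) = √(822.5424 + 484.8804) = 36.16 km
T6: √((1.88)² + (-20.96)²) = √(3.5344 + 439.3216) = 21.04 km
T7: √((-22.16)² + (-12.30)²) = √(491.0656 + 151.2900) = 25.34 km
T8: √((-26.25)² + (26.61)²) = √(689.0625 + 708.0921) = 37.38 km
Sorted: T3 (5.50 km) < T1 (17.12 km) < T6 (21.04 km) < T4 (21.53 km) < …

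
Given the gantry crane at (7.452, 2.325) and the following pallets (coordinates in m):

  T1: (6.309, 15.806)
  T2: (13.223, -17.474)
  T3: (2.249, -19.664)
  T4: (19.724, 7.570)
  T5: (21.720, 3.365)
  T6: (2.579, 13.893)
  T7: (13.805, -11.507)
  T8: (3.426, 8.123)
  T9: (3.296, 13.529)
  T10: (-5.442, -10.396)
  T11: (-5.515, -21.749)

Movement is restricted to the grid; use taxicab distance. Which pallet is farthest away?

Distances from (7.452, 2.325):
T1: 14.624 m
T2: 25.570 m
T3: 27.192 m
T4: 17.517 m
T5: 15.308 m
T6: 16.441 m
T7: 20.185 m
T8: 9.824 m
T9: 15.360 m
T10: 25.615 m
T11: 37.041 m
Maximum: T11 at 37.041 m.

T11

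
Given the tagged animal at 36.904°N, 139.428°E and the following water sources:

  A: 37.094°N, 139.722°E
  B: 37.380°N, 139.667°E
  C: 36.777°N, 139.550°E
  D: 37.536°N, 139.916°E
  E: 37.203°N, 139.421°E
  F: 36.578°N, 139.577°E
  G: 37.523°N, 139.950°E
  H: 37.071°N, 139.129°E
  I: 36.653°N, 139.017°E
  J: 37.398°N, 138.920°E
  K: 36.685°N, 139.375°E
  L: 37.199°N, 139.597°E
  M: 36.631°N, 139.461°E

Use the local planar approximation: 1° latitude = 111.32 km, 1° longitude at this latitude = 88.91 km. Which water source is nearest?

Distances from 36.904°N, 139.428°E:
A: √((0.190·111.32)² + (0.294·88.91)²) = √(447.35634 + 683.27555) = 33.625 km
B: √((0.476·111.32)² + (0.239·88.91)²) = √(2807.76206 + 451.54083) = 57.090 km
C: √((-0.127·111.32)² + (0.122·88.91)²) = √(199.87286 + 117.65784) = 17.819 km
D: √((0.632·111.32)² + (0.488·88.91)²) = √(4949.71909 + 1882.52549) = 82.657 km
E: √((0.299·111.32)² + (-0.007·88.91)²) = √(1107.86992 + 0.38734) = 33.290 km
F: √((-0.326·111.32)² + (0.149·88.91)²) = √(1316.98733 + 175.49864) = 38.633 km
G: √((0.619·111.32)² + (0.522·88.91)²) = √(4748.18567 + 2153.98278) = 83.079 km
H: √((0.167·111.32)² + (-0.299·88.91)²) = √(345.60446 + 706.71384) = 32.439 km
I: √((-0.251·111.32)² + (-0.411·88.91)²) = √(780.71736 + 1335.31849) = 46.000 km
J: √((0.494·111.32)² + (-0.508·88.91)²) = √(3024.12886 + 2039.99285) = 71.163 km
K: √((-0.219·111.32)² + (-0.053·88.91)²) = √(594.33954 + 22.20511) = 24.830 km
L: √((0.295·111.32)² + (0.169·88.91)²) = √(1078.42619 + 225.77437) = 36.114 km
M: √((-0.273·111.32)² + (0.033·88.91)²) = √(923.57398 + 8.60853) = 30.532 km
Minimum: C at 17.819 km.

C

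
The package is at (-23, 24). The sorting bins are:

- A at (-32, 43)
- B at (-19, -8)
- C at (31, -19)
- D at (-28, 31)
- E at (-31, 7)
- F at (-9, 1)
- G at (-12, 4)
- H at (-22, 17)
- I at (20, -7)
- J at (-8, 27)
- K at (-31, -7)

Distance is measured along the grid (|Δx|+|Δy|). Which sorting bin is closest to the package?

Distances from (-23, 24):
A: 28
B: 36
C: 97
D: 12
E: 25
F: 37
G: 31
H: 8
I: 74
J: 18
K: 39
Minimum: H at 8.

H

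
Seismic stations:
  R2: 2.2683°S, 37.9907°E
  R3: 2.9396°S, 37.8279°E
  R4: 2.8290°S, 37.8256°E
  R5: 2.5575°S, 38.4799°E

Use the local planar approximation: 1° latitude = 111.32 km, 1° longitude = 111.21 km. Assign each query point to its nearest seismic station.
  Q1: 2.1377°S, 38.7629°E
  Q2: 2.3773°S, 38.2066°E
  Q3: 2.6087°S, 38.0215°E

Q1 at 2.1377°S, 38.7629°E:
  R2: 87.0983 km
  R3: 137.0431 km
  R4: 129.5667 km
  R5: 56.3419 km
  → nearest: R5 (56.3419 km)
Q2 at 2.3773°S, 38.2066°E:
  R2: 26.9021 km
  R3: 75.4444 km
  R4: 65.7549 km
  R5: 36.4167 km
  → nearest: R2 (26.9021 km)
Q3 at 2.6087°S, 38.0215°E:
  R2: 38.0478 km
  R3: 42.6665 km
  R4: 32.8032 km
  R5: 51.2963 km
  → nearest: R4 (32.8032 km)

Q1→R5; Q2→R2; Q3→R4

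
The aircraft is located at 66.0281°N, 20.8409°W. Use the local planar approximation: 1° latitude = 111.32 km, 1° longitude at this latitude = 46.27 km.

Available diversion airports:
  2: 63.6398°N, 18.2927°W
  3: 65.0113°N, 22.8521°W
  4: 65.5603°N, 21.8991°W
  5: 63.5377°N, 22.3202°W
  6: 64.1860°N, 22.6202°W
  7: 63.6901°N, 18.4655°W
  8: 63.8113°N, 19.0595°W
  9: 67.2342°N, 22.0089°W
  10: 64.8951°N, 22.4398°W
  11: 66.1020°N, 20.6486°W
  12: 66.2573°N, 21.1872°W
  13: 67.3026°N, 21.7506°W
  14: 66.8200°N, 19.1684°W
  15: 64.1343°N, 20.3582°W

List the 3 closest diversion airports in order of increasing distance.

11, 12, 4

Distances from 66.0281°N, 20.8409°W:
2: √((-2.3883·111.32)² + (2.5482·46.27)²) = √(70684.493867 + 13901.639488) = 290.8370 km
3: √((-1.0168·111.32)² + (-2.0112·46.27)²) = √(12812.015943 + 8659.833054) = 146.5328 km
4: √((-0.4678·111.32)² + (-1.0582·46.27)²) = √(2711.857284 + 2397.366947) = 71.4788 km
5: √((-2.4904·111.32)² + (-1.4793·46.27)²) = √(76857.209225 + 4685.020694) = 285.5560 km
6: √((-1.8421·111.32)² + (-1.7793·46.27)²) = √(42050.658435 + 6777.934326) = 220.9719 km
7: √((-2.3380·111.32)² + (2.3754·46.27)²) = √(67738.474041 + 12080.154904) = 282.5219 km
8: √((-2.2168·111.32)² + (1.7814·46.27)²) = √(60897.493940 + 6793.942938) = 260.1758 km
9: √((1.2061·111.32)² + (-1.1680·46.27)²) = √(18026.567132 + 2920.684760) = 144.7317 km
10: √((-1.1330·111.32)² + (-1.5989·46.27)²) = √(15907.656885 + 5473.203601) = 146.2220 km
11: √((0.0739·111.32)² + (0.1923·46.27)²) = √(67.676092 + 79.169439) = 12.1180 km
12: √((0.2292·111.32)² + (-0.3463·46.27)²) = √(650.991956 + 256.746175) = 30.1287 km
13: √((1.2745·111.32)² + (-0.9097·46.27)²) = √(20129.179605 + 1771.721227) = 147.9895 km
14: √((0.7919·111.32)² + (1.6725·46.27)²) = √(7771.182019 + 5988.681990) = 117.3024 km
15: √((-1.8938·111.32)² + (0.4827·46.27)²) = √(44444.151543 + 498.831186) = 211.9976 km
Sorted: 11 (12.1180 km) < 12 (30.1287 km) < 4 (71.4788 km) < 14 (117.3024 km) < 9 (144.7317 km) < …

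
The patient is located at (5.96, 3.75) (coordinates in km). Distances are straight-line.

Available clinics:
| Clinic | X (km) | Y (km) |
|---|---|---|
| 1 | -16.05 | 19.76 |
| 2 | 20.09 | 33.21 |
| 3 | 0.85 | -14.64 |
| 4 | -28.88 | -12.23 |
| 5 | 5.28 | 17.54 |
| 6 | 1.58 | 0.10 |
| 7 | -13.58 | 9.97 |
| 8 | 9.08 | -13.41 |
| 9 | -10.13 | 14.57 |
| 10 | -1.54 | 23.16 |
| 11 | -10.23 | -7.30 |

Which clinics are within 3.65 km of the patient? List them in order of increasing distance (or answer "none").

Distances from (5.96, 3.75):
1: √((-22.01)² + (16.01)²) = √(484.4401 + 256.3201) = 27.22 km
2: √((14.13)² + (29.46)²) = √(199.6569 + 867.8916) = 32.67 km
3: √((-5.11)² + (-18.39)²) = √(26.1121 + 338.1921) = 19.09 km
4: √((-34.84)² + (-15.98)²) = √(1213.8256 + 255.3604) = 38.33 km
5: √((-0.68)² + (13.79)²) = √(0.4624 + 190.1641) = 13.81 km
6: √((-4.38)² + (-3.65)²) = √(19.1844 + 13.3225) = 5.70 km
7: √((-19.54)² + (6.22)²) = √(381.8116 + 38.6884) = 20.51 km
8: √((3.12)² + (-17.16)²) = √(9.7344 + 294.4656) = 17.44 km
9: √((-16.09)² + (10.82)²) = √(258.8881 + 117.0724) = 19.39 km
10: √((-7.50)² + (19.41)²) = √(56.2500 + 376.7481) = 20.81 km
11: √((-16.19)² + (-11.05)²) = √(262.1161 + 122.1025) = 19.60 km
Threshold 3.65 km: none within range.

none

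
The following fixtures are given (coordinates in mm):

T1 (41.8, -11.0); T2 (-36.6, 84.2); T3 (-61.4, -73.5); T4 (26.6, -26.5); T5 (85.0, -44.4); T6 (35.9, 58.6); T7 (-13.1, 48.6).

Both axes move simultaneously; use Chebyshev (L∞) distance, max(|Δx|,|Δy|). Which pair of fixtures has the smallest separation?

T1 and T4

Pairwise distances:
T1–T2: 95.2 mm
T1–T3: 103.2 mm
T1–T4: 15.5 mm
T1–T5: 43.2 mm
T1–T6: 69.6 mm
T1–T7: 59.6 mm
T2–T3: 157.7 mm
T2–T4: 110.7 mm
T2–T5: 128.6 mm
T2–T6: 72.5 mm
T2–T7: 35.6 mm
T3–T4: 88.0 mm
T3–T5: 146.4 mm
T3–T6: 132.1 mm
T3–T7: 122.1 mm
T4–T5: 58.4 mm
T4–T6: 85.1 mm
T4–T7: 75.1 mm
T5–T6: 103.0 mm
T5–T7: 98.1 mm
T6–T7: 49.0 mm
Closest pair: T1–T4 at 15.5 mm.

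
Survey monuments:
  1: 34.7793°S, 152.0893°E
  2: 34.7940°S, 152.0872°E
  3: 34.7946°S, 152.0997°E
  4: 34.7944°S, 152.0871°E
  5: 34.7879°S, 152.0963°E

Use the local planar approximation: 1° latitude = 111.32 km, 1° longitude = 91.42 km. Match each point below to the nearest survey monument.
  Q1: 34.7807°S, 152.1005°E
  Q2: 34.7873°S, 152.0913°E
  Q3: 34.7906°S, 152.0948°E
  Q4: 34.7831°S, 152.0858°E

Q1 at 34.7807°S, 152.1005°E:
  1: 1.0357 km
  2: 1.9158 km
  3: 1.5491 km
  4: 1.9562 km
  5: 0.8887 km
  → nearest: 5 (0.8887 km)
Q2 at 34.7873°S, 152.0913°E:
  1: 0.9091 km
  2: 0.8347 km
  3: 1.1181 km
  4: 0.8787 km
  5: 0.4620 km
  → nearest: 5 (0.4620 km)
Q3 at 34.7906°S, 152.0948°E:
  1: 1.3547 km
  2: 0.7912 km
  3: 0.6316 km
  4: 0.8213 km
  5: 0.3304 km
  → nearest: 5 (0.3304 km)
Q4 at 34.7831°S, 152.0858°E:
  1: 0.5304 km
  2: 1.2201 km
  3: 1.8038 km
  4: 1.2635 km
  5: 1.0986 km
  → nearest: 1 (0.5304 km)

Q1→5; Q2→5; Q3→5; Q4→1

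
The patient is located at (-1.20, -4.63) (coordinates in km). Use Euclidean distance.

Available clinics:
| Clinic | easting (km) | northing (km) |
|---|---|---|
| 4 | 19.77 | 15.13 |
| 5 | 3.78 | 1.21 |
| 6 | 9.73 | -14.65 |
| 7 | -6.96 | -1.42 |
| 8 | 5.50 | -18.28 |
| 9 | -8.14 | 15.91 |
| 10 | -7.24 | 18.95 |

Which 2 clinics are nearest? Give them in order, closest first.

Distances from (-1.20, -4.63):
4: √((20.97)² + (19.76)²) = √(439.7409 + 390.4576) = 28.81 km
5: √((4.98)² + (5.84)²) = √(24.8004 + 34.1056) = 7.68 km
6: √((10.93)² + (-10.02)²) = √(119.4649 + 100.4004) = 14.83 km
7: √((-5.76)² + (3.21)²) = √(33.1776 + 10.3041) = 6.59 km
8: √((6.70)² + (-13.65)²) = √(44.8900 + 186.3225) = 15.21 km
9: √((-6.94)² + (20.54)²) = √(48.1636 + 421.8916) = 21.68 km
10: √((-6.04)² + (23.58)²) = √(36.4816 + 556.0164) = 24.34 km
Sorted: 7 (6.59 km) < 5 (7.68 km) < 6 (14.83 km) < 8 (15.21 km) < …

7, 5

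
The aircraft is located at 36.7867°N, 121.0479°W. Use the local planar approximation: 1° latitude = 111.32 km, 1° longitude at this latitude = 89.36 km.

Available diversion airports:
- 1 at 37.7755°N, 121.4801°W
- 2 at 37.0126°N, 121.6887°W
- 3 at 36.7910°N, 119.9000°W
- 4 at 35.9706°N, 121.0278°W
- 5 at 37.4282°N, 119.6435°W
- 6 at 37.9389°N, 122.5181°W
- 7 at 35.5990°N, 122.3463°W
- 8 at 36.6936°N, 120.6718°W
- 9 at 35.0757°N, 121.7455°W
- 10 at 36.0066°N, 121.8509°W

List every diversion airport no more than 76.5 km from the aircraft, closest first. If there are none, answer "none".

Distances from 36.7867°N, 121.0479°W:
1: √((0.9888·111.32)² + (-0.4322·89.36)²) = √(12116.112881 + 1491.611920) = 116.6522 km
2: √((0.2259·111.32)² + (-0.6408·89.36)²) = √(632.381064 + 3278.923817) = 62.5404 km
3: √((0.0043·111.32)² + (1.1479·89.36)²) = √(0.229131 + 10521.906348) = 102.5775 km
4: √((-0.8161·111.32)² + (0.0201·89.36)²) = √(8253.404891 + 3.226105) = 90.8660 km
5: √((0.6415·111.32)² + (1.4044·89.36)²) = √(5099.642323 + 15749.543192) = 144.3925 km
6: √((1.1522·111.32)² + (-1.4702·89.36)²) = √(16451.372543 + 17259.935047) = 183.6064 km
7: √((-1.1877·111.32)² + (-1.2984·89.36)²) = √(17480.743820 + 13461.806194) = 175.9049 km
8: √((-0.0931·111.32)² + (0.3761·89.36)²) = √(107.410257 + 1129.517560) = 35.1700 km
9: √((-1.7110·111.32)² + (-0.6976·89.36)²) = √(36278.257111 + 3885.968395) = 200.4101 km
10: √((-0.7801·111.32)² + (-0.8030·89.36)²) = √(7541.312734 + 5148.935017) = 112.6510 km
Threshold 76.5 km: 8 (35.1700 km), 2 (62.5404 km) are within range.

8, 2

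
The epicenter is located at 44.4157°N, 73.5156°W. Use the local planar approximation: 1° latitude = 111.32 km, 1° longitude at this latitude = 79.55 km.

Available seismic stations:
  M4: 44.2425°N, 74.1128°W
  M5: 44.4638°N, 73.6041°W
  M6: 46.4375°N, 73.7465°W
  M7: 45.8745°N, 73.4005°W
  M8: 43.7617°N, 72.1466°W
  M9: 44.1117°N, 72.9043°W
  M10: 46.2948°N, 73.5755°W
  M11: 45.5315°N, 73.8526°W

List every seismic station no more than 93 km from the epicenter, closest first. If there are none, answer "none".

M5, M4, M9

Distances from 44.4157°N, 73.5156°W:
M4: 51.2707 km
M5: 8.8450 km
M6: 225.8151 km
M7: 162.6515 km
M8: 130.9977 km
M9: 59.2453 km
M10: 209.2357 km
M11: 127.0709 km
Threshold 93 km: M5 (8.8450 km), M4 (51.2707 km), M9 (59.2453 km) are within range.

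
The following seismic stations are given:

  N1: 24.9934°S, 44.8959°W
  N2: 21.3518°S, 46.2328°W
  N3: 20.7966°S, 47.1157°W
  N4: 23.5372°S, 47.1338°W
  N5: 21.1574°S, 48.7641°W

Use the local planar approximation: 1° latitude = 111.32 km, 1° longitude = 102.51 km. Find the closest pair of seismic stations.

Pairwise distances:
N1–N2: 427.9215 km
N1–N3: 519.6578 km
N1–N4: 280.9010 km
N1–N5: 582.7388 km
N2–N3: 109.5956 km
N2–N4: 260.2214 km
N2–N5: 260.3844 km
N3–N4: 305.0892 km
N3–N5: 173.6852 km
N4–N5: 313.2284 km
Closest pair: N2–N3 at 109.5956 km.

N2 and N3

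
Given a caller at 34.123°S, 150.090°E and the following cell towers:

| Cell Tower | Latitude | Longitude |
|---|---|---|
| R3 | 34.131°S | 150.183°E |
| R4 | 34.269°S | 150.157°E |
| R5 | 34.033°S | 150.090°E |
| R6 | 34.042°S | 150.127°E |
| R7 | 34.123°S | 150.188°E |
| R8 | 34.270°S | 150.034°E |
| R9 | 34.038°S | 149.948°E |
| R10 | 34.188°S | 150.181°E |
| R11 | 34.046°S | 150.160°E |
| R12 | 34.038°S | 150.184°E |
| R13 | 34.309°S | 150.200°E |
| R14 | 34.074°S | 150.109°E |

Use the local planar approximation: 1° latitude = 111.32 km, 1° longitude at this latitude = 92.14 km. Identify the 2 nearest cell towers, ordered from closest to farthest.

Distances from 34.123°S, 150.090°E:
R3: 8.615 km
R4: 17.386 km
R5: 10.019 km
R6: 9.640 km
R7: 9.030 km
R8: 17.158 km
R9: 16.147 km
R10: 11.075 km
R11: 10.727 km
R12: 12.828 km
R13: 23.053 km
R14: 5.729 km
Sorted: R14 (5.729 km) < R3 (8.615 km) < R7 (9.030 km) < R6 (9.640 km) < …

R14, R3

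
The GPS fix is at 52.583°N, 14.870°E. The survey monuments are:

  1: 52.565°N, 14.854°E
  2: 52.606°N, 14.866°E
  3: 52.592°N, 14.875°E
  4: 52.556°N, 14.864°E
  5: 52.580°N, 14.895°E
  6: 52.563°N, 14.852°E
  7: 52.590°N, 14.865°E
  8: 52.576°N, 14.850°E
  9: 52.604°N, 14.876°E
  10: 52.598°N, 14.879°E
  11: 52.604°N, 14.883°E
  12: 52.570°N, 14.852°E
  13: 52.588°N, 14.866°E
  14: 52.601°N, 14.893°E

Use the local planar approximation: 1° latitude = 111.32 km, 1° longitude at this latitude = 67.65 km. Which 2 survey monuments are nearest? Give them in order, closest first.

Distances from 52.583°N, 14.870°E:
1: √((-0.018·111.32)² + (-0.016·67.65)²) = √(4.01505 + 1.17159) = 2.277 km
2: √((0.023·111.32)² + (-0.004·67.65)²) = √(6.55544 + 0.07322) = 2.575 km
3: √((0.009·111.32)² + (0.005·67.65)²) = √(1.00376 + 0.11441) = 1.057 km
4: √((-0.027·111.32)² + (-0.006·67.65)²) = √(9.03387 + 0.16475) = 3.033 km
5: √((-0.003·111.32)² + (0.025·67.65)²) = √(0.11153 + 2.86033) = 1.724 km
6: √((-0.020·111.32)² + (-0.018·67.65)²) = √(4.95686 + 1.48279) = 2.538 km
7: √((0.007·111.32)² + (-0.005·67.65)²) = √(0.60721 + 0.11441) = 0.849 km
8: √((-0.007·111.32)² + (-0.020·67.65)²) = √(0.60721 + 1.83061) = 1.561 km
9: √((0.021·111.32)² + (0.006·67.65)²) = √(5.46493 + 0.16475) = 2.373 km
10: √((0.015·111.32)² + (0.009·67.65)²) = √(2.78823 + 0.37070) = 1.777 km
11: √((0.021·111.32)² + (0.013·67.65)²) = √(5.46493 + 0.77343) = 2.498 km
12: √((-0.013·111.32)² + (-0.018·67.65)²) = √(2.09427 + 1.48279) = 1.891 km
13: √((0.005·111.32)² + (-0.004·67.65)²) = √(0.30980 + 0.07322) = 0.619 km
14: √((0.018·111.32)² + (0.023·67.65)²) = √(4.01505 + 2.42098) = 2.537 km
Sorted: 13 (0.619 km) < 7 (0.849 km) < 3 (1.057 km) < 8 (1.561 km) < …

13, 7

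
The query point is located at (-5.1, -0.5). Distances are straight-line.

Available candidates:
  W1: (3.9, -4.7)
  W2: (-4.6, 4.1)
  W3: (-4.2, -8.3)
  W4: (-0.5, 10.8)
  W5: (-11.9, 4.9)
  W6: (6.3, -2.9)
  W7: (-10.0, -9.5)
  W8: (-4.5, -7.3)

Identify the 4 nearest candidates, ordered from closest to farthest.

W2, W8, W3, W5

Distances from (-5.1, -0.5):
W1: √((9.0)² + (-4.2)²) = √(81.000 + 17.640) = 9.9
W2: √((0.5)² + (4.6)²) = √(0.250 + 21.160) = 4.6
W3: √((0.9)² + (-7.8)²) = √(0.810 + 60.840) = 7.9
W4: √((4.6)² + (11.3)²) = √(21.160 + 127.690) = 12.2
W5: √((-6.8)² + (5.4)²) = √(46.240 + 29.160) = 8.7
W6: √((11.4)² + (-2.4)²) = √(129.960 + 5.760) = 11.6
W7: √((-4.9)² + (-9.0)²) = √(24.010 + 81.000) = 10.2
W8: √((0.6)² + (-6.8)²) = √(0.360 + 46.240) = 6.8
Sorted: W2 (4.6) < W8 (6.8) < W3 (7.9) < W5 (8.7) < W1 (9.9) < W7 (10.2) < …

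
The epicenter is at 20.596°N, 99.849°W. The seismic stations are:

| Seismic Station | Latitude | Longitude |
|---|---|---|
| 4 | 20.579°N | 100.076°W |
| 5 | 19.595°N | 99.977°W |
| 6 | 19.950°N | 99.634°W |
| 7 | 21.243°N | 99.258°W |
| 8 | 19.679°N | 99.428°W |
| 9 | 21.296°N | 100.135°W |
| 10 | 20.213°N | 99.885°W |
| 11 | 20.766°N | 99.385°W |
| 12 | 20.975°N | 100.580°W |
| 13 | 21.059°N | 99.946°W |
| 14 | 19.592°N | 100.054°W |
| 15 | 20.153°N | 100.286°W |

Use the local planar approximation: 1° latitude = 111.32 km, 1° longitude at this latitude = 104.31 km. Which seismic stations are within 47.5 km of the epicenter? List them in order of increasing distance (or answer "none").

Distances from 20.596°N, 99.849°W:
4: 23.754 km
5: 112.228 km
6: 75.329 km
7: 94.804 km
8: 111.126 km
9: 83.439 km
10: 42.801 km
11: 51.968 km
12: 87.145 km
13: 52.525 km
14: 113.793 km
15: 67.155 km
Threshold 47.5 km: 4 (23.754 km), 10 (42.801 km) are within range.

4, 10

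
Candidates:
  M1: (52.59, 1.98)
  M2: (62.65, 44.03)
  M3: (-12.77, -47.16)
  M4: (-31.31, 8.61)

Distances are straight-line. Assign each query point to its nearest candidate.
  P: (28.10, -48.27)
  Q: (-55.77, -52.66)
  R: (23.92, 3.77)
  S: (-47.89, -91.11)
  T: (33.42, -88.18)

P at (28.10, -48.27):
  M1: 55.90
  M2: 98.55
  M3: 40.89
  M4: 82.25
  → nearest: M3 (40.89)
Q at (-55.77, -52.66):
  M1: 121.36
  M2: 152.88
  M3: 43.35
  M4: 65.97
  → nearest: M3 (43.35)
R at (23.92, 3.77):
  M1: 28.73
  M2: 55.86
  M3: 62.77
  M4: 55.44
  → nearest: M1 (28.73)
S at (-47.89, -91.11):
  M1: 136.97
  M2: 174.59
  M3: 56.26
  M4: 101.09
  → nearest: M3 (56.26)
T at (33.42, -88.18):
  M1: 92.18
  M2: 135.40
  M3: 61.78
  M4: 116.44
  → nearest: M3 (61.78)

P→M3; Q→M3; R→M1; S→M3; T→M3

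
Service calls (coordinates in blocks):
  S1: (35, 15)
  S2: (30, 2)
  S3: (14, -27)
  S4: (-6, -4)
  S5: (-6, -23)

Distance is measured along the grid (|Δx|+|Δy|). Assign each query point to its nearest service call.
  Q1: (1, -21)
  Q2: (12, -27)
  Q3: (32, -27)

Q1 at (1, -21):
  S1: 70 blocks
  S2: 52 blocks
  S3: 19 blocks
  S4: 24 blocks
  S5: 9 blocks
  → nearest: S5 (9 blocks)
Q2 at (12, -27):
  S1: 65 blocks
  S2: 47 blocks
  S3: 2 blocks
  S4: 41 blocks
  S5: 22 blocks
  → nearest: S3 (2 blocks)
Q3 at (32, -27):
  S1: 45 blocks
  S2: 31 blocks
  S3: 18 blocks
  S4: 61 blocks
  S5: 42 blocks
  → nearest: S3 (18 blocks)

Q1→S5; Q2→S3; Q3→S3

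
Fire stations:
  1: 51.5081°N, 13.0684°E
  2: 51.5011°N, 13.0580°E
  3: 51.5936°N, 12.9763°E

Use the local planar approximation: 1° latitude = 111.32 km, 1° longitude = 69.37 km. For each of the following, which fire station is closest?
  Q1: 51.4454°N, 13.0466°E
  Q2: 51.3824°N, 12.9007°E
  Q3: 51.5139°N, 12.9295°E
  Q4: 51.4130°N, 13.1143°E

Q1→2; Q2→2; Q3→2; Q4→2

Q1 at 51.4454°N, 13.0466°E:
  1: √((0.0627·111.32)² + (0.0218·69.37)²) = √(48.717105 + 2.286948) = 7.1417 km
  2: √((0.0557·111.32)² + (0.0114·69.37)²) = √(38.446498 + 0.625393) = 6.2508 km
  3: √((0.1482·111.32)² + (-0.0703·69.37)²) = √(272.171598 + 23.782310) = 17.2033 km
  → nearest: 2 (6.2508 km)
Q2 at 51.3824°N, 12.9007°E:
  1: √((0.1257·111.32)² + (0.1677·69.37)²) = √(195.801922 + 135.334809) = 18.1972 km
  2: √((0.1187·111.32)² + (0.1573·69.37)²) = √(174.601445 + 119.069583) = 17.1368 km
  3: √((0.2112·111.32)² + (0.0756·69.37)²) = √(552.756964 + 27.503438) = 24.0886 km
  → nearest: 2 (17.1368 km)
Q3 at 51.5139°N, 12.9295°E:
  1: √((-0.0058·111.32)² + (0.1389·69.37)²) = √(0.416872 + 92.842725) = 9.6571 km
  2: √((-0.0128·111.32)² + (0.1285·69.37)²) = √(2.030329 + 79.460198) = 9.0272 km
  3: √((0.0797·111.32)² + (0.0468·69.37)²) = √(78.716004 + 10.539866) = 9.4475 km
  → nearest: 2 (9.0272 km)
Q4 at 51.4130°N, 13.1143°E:
  1: √((0.0951·111.32)² + (-0.0459·69.37)²) = √(112.074660 + 10.138385) = 11.0550 km
  2: √((0.0881·111.32)² + (-0.0563·69.37)²) = √(96.182976 + 15.253172) = 10.5563 km
  3: √((0.1806·111.32)² + (-0.1380·69.37)²) = √(404.186578 + 91.643478) = 22.2672 km
  → nearest: 2 (10.5563 km)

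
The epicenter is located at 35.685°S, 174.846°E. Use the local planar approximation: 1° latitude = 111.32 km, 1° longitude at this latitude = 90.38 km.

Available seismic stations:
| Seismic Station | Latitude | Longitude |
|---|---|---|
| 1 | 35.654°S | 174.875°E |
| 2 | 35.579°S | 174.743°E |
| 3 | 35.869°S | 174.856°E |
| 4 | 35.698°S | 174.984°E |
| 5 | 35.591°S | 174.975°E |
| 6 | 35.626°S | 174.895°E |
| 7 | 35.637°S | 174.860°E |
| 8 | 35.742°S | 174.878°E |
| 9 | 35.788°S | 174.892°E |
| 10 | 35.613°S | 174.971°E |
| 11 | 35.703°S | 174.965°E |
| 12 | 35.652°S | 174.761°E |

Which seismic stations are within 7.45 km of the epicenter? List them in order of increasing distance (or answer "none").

1, 7, 8

Distances from 35.685°S, 174.846°E:
1: 4.333 km
2: 15.030 km
3: 20.503 km
4: 12.556 km
5: 15.666 km
6: 7.921 km
7: 5.491 km
8: 6.973 km
9: 12.196 km
10: 13.852 km
11: 10.940 km
12: 8.515 km
Threshold 7.45 km: 1 (4.333 km), 7 (5.491 km), 8 (6.973 km) are within range.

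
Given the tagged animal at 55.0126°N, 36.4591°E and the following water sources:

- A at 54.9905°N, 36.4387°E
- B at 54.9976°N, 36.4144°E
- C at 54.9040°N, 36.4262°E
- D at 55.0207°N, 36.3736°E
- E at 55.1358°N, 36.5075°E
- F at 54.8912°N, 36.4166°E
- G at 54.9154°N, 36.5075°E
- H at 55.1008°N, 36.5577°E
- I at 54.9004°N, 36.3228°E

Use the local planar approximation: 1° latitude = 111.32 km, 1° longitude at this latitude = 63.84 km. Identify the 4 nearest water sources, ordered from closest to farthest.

Distances from 55.0126°N, 36.4591°E:
A: 2.7836 km
B: 3.3063 km
C: 12.2704 km
D: 5.5323 km
E: 14.0584 km
F: 13.7839 km
G: 11.2528 km
H: 11.6629 km
I: 15.2223 km
Sorted: A (2.7836 km) < B (3.3063 km) < D (5.5323 km) < G (11.2528 km) < H (11.6629 km) < C (12.2704 km) < …

A, B, D, G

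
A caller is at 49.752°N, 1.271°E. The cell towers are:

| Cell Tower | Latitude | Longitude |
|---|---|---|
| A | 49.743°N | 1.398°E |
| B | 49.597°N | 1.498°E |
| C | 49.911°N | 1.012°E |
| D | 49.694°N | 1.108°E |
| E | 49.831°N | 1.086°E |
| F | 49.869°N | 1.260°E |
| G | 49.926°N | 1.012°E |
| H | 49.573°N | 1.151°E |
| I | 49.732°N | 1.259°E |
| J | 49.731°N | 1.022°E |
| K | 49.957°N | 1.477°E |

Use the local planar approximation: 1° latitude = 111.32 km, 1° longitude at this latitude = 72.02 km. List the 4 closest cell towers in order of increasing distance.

Distances from 49.752°N, 1.271°E:
A: √((-0.009·111.32)² + (0.127·72.02)²) = √(1.00376 + 83.65919) = 9.201 km
B: √((-0.155·111.32)² + (0.227·72.02)²) = √(297.72122 + 267.27476) = 23.770 km
C: √((0.159·111.32)² + (-0.259·72.02)²) = √(313.28575 + 347.94112) = 25.714 km
D: √((-0.058·111.32)² + (-0.163·72.02)²) = √(41.68717 + 137.81023) = 13.398 km
E: √((0.079·111.32)² + (-0.185·72.02)²) = √(77.33936 + 177.52098) = 15.964 km
F: √((0.117·111.32)² + (-0.011·72.02)²) = √(169.63604 + 0.62761) = 13.049 km
G: √((0.174·111.32)² + (-0.259·72.02)²) = √(375.18450 + 347.94112) = 26.891 km
H: √((-0.179·111.32)² + (-0.120·72.02)²) = √(397.05663 + 74.69108) = 21.720 km
I: √((-0.020·111.32)² + (-0.012·72.02)²) = √(4.95686 + 0.74691) = 2.388 km
J: √((-0.021·111.32)² + (-0.249·72.02)²) = √(5.46493 + 321.59177) = 18.085 km
K: √((0.205·111.32)² + (0.206·72.02)²) = √(520.77978 + 220.11046) = 27.219 km
Sorted: I (2.388 km) < A (9.201 km) < F (13.049 km) < D (13.398 km) < E (15.964 km) < J (18.085 km) < …

I, A, F, D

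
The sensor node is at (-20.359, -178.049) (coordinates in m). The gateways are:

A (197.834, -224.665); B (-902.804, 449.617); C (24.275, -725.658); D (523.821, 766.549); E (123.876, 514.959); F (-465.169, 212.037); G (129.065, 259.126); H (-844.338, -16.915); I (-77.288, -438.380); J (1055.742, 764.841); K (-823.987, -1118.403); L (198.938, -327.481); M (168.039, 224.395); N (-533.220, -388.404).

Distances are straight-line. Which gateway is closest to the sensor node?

A

Distances from (-20.359, -178.049):
A: √((218.193)² + (-46.616)²) = √(47608.18525 + 2173.05146) = 223.117 m
B: √((-882.445)² + (627.666)²) = √(778709.17802 + 393964.60756) = 1082.901 m
C: √((44.634)² + (-547.609)²) = √(1992.19396 + 299875.61688) = 549.425 m
D: √((544.180)² + (944.598)²) = √(296131.87240 + 892265.38160) = 1090.136 m
E: √((144.235)² + (693.008)²) = √(20803.73523 + 480260.08806) = 707.859 m
F: √((-444.810)² + (390.086)²) = √(197855.93610 + 152167.08740) = 591.627 m
G: √((149.424)² + (437.175)²) = √(22327.53178 + 191121.98062) = 462.006 m
H: √((-823.979)² + (161.134)²) = √(678941.39244 + 25964.16596) = 839.587 m
I: √((-56.929)² + (-260.331)²) = √(3240.91104 + 67772.22956) = 266.483 m
J: √((1076.101)² + (942.890)²) = √(1157993.36220 + 889041.55210) = 1430.746 m
K: √((-803.628)² + (-940.354)²) = √(645817.96238 + 884265.64532) = 1236.965 m
L: √((219.297)² + (-149.432)²) = √(48091.17421 + 22329.92262) = 265.370 m
M: √((188.398)² + (402.444)²) = √(35493.80640 + 161961.17314) = 444.359 m
N: √((-512.861)² + (-210.355)²) = √(263026.40532 + 44249.22602) = 554.324 m
Minimum: A at 223.117 m.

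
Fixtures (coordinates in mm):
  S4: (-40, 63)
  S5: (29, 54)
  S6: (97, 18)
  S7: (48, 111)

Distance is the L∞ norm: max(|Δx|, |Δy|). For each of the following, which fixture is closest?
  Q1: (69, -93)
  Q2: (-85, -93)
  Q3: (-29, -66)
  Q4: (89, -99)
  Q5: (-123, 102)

Q1 at (69, -93):
  S4: 156 mm
  S5: 147 mm
  S6: 111 mm
  S7: 204 mm
  → nearest: S6 (111 mm)
Q2 at (-85, -93):
  S4: 156 mm
  S5: 147 mm
  S6: 182 mm
  S7: 204 mm
  → nearest: S5 (147 mm)
Q3 at (-29, -66):
  S4: 129 mm
  S5: 120 mm
  S6: 126 mm
  S7: 177 mm
  → nearest: S5 (120 mm)
Q4 at (89, -99):
  S4: 162 mm
  S5: 153 mm
  S6: 117 mm
  S7: 210 mm
  → nearest: S6 (117 mm)
Q5 at (-123, 102):
  S4: 83 mm
  S5: 152 mm
  S6: 220 mm
  S7: 171 mm
  → nearest: S4 (83 mm)

Q1→S6; Q2→S5; Q3→S5; Q4→S6; Q5→S4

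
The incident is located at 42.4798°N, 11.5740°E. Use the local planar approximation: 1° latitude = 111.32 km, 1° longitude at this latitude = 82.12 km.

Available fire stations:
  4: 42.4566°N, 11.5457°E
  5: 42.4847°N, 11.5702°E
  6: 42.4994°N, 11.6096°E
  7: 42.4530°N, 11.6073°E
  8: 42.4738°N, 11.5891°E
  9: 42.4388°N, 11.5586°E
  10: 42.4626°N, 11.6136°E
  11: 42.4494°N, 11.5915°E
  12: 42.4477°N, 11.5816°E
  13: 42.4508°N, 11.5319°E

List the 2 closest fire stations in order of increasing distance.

Distances from 42.4798°N, 11.5740°E:
4: √((-0.0232·111.32)² + (-0.0283·82.12)²) = √(6.669947 + 5.400957) = 3.4743 km
5: √((0.0049·111.32)² + (-0.0038·82.12)²) = √(0.297535 + 0.097379) = 0.6284 km
6: √((0.0196·111.32)² + (0.0356·82.12)²) = √(4.760565 + 8.546689) = 3.6479 km
7: √((-0.0268·111.32)² + (0.0333·82.12)²) = √(8.900532 + 7.478015) = 4.0470 km
8: √((-0.0060·111.32)² + (0.0151·82.12)²) = √(0.446117 + 1.537630) = 1.4085 km
9: √((-0.0410·111.32)² + (-0.0154·82.12)²) = √(20.831191 + 1.599335) = 4.7361 km
10: √((-0.0172·111.32)² + (0.0396·82.12)²) = √(3.666091 + 10.575192) = 3.7738 km
11: √((-0.0304·111.32)² + (0.0175·82.12)²) = √(11.452322 + 2.065256) = 3.6766 km
12: √((-0.0321·111.32)² + (0.0076·82.12)²) = √(12.768987 + 0.389516) = 3.6275 km
13: √((-0.0290·111.32)² + (-0.0421·82.12)²) = √(10.421792 + 11.952591) = 4.7302 km
Sorted: 5 (0.6284 km) < 8 (1.4085 km) < 4 (3.4743 km) < 12 (3.6275 km) < …

5, 8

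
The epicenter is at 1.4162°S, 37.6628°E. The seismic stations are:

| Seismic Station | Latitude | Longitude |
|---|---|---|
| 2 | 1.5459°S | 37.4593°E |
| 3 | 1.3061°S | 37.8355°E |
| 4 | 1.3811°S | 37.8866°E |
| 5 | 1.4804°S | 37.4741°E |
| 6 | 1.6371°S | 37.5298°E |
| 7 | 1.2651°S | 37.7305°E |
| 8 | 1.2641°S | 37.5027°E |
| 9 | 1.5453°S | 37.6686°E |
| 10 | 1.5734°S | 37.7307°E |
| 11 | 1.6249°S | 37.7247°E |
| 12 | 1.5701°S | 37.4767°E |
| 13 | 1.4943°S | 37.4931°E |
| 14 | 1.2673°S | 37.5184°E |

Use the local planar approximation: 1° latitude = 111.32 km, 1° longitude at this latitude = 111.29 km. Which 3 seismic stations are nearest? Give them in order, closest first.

Distances from 1.4162°S, 37.6628°E:
2: 26.8584 km
3: 22.7951 km
4: 25.2113 km
5: 22.1832 km
6: 28.7016 km
7: 18.4308 km
8: 24.5794 km
9: 14.3859 km
10: 19.0613 km
11: 24.2323 km
12: 26.8786 km
13: 20.7910 km
14: 23.0868 km
Sorted: 9 (14.3859 km) < 7 (18.4308 km) < 10 (19.0613 km) < 13 (20.7910 km) < 5 (22.1832 km) < …

9, 7, 10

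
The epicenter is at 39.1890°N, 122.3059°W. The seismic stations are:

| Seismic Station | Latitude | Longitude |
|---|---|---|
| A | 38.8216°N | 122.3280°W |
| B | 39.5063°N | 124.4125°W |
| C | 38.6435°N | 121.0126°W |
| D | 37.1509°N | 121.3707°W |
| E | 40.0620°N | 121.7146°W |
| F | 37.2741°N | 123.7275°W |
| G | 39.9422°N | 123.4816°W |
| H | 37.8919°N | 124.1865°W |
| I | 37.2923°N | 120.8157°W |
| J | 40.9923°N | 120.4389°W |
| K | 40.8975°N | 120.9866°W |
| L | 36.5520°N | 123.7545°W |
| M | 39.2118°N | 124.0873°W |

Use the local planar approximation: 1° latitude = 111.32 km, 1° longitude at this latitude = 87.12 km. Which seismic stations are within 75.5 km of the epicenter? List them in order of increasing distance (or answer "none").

Distances from 39.1890°N, 122.3059°W:
A: 40.9443 km
B: 186.8951 km
C: 127.9944 km
D: 241.0669 km
E: 109.9914 km
F: 246.5336 km
G: 132.3687 km
H: 218.3855 km
I: 247.8613 km
J: 258.3678 km
K: 222.2227 km
L: 319.5294 km
M: 155.2163 km
Threshold 75.5 km: A (40.9443 km) is within range.

A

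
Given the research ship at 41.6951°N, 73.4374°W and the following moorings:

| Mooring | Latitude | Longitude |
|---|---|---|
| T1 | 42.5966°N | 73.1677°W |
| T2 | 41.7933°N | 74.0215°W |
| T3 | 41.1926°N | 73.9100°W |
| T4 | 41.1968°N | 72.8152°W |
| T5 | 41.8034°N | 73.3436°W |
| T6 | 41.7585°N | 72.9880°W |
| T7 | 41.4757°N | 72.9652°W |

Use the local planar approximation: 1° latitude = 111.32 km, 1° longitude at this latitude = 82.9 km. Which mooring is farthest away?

T1

Distances from 41.6951°N, 73.4374°W:
T1: √((0.9015·111.32)² + (0.2697·82.9)²) = √(10071.122011 + 499.885977) = 102.8154 km
T2: √((0.0982·111.32)² + (-0.5841·82.9)²) = √(119.500403 + 2344.679431) = 49.6405 km
T3: √((-0.5025·111.32)² + (-0.4726·82.9)²) = √(3129.093407 + 1534.957997) = 68.2939 km
T4: √((-0.4983·111.32)² + (0.6222·82.9)²) = √(3077.004771 + 2660.535601) = 75.7466 km
T5: √((0.1083·111.32)² + (0.0938·82.9)²) = √(145.346075 + 60.466487) = 14.3462 km
T6: √((0.0634·111.32)² + (0.4494·82.9)²) = √(49.810960 + 1387.954398) = 37.9179 km
T7: √((-0.2194·111.32)² + (0.4722·82.9)²) = √(596.512628 + 1532.360775) = 46.1397 km
Maximum: T1 at 102.8154 km.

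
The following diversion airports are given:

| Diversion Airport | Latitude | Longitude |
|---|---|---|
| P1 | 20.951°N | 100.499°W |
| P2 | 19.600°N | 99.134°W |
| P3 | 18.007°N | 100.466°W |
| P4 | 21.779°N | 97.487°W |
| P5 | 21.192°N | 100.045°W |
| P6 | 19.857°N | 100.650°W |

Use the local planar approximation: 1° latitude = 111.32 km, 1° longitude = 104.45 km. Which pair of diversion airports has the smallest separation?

Pairwise distances:
P1–P5: 54.483 km
P1–P6: 122.801 km
P2–P6: 160.910 km
P5–P6: 161.489 km
P2–P5: 201.151 km
P3–P6: 206.837 km
P1–P2: 207.233 km
P2–P3: 225.396 km
P4–P5: 275.058 km
P2–P4: 297.376 km
P1–P3: 327.744 km
P1–P4: 327.828 km
P3–P5: 357.271 km
P4–P6: 393.606 km
P3–P4: 522.622 km
Closest pair: P1–P5 at 54.483 km.

P1 and P5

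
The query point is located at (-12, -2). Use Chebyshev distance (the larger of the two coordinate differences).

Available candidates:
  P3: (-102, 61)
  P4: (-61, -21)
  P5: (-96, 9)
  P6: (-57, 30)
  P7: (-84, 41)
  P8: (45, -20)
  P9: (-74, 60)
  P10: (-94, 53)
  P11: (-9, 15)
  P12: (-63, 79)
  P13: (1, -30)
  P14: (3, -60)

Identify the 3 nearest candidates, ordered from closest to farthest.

P11, P13, P6

Distances from (-12, -2):
P3: 90
P4: 49
P5: 84
P6: 45
P7: 72
P8: 57
P9: 62
P10: 82
P11: 17
P12: 81
P13: 28
P14: 58
Sorted: P11 (17) < P13 (28) < P6 (45) < P4 (49) < P8 (57) < …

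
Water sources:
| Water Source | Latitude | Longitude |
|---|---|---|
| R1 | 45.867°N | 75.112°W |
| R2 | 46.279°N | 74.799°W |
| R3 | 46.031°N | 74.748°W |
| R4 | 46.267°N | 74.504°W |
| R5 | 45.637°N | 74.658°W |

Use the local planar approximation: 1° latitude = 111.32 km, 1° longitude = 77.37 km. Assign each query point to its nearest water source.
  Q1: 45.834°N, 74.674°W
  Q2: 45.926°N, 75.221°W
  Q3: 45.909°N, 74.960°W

Q1→R5; Q2→R1; Q3→R1

Q1 at 45.834°N, 74.674°W:
  R1: √((0.033·111.32)² + (-0.438·77.37)²) = √(13.49504 + 1148.40061) = 34.087 km
  R2: √((0.445·111.32)² + (-0.125·77.37)²) = √(2453.95400 + 93.53308) = 50.473 km
  R3: √((0.197·111.32)² + (-0.074·77.37)²) = √(480.92665 + 32.77998) = 22.665 km
  R4: √((0.433·111.32)² + (0.170·77.37)²) = √(2323.39039 + 172.99878) = 49.964 km
  R5: √((-0.197·111.32)² + (0.016·77.37)²) = √(480.92665 + 1.53245) = 21.965 km
  → nearest: R5 (21.965 km)
Q2 at 45.926°N, 75.221°W:
  R1: √((-0.059·111.32)² + (0.109·77.37)²) = √(43.13705 + 71.12105) = 10.689 km
  R2: √((0.353·111.32)² + (0.422·77.37)²) = √(1544.17247 + 1066.03164) = 51.090 km
  R3: √((0.105·111.32)² + (0.473·77.37)²) = √(136.62337 + 1339.26795) = 38.417 km
  R4: √((0.341·111.32)² + (0.717·77.37)²) = √(1440.97071 + 3077.39685) = 67.219 km
  R5: √((-0.289·111.32)² + (0.563·77.37)²) = √(1035.00413 + 1897.41349) = 54.152 km
  → nearest: R1 (10.689 km)
Q3 at 45.909°N, 74.960°W:
  R1: √((-0.042·111.32)² + (-0.152·77.37)²) = √(21.85974 + 138.30324) = 12.656 km
  R2: √((0.370·111.32)² + (0.161·77.37)²) = √(1696.48429 + 155.16614) = 43.031 km
  R3: √((0.122·111.32)² + (0.212·77.37)²) = √(184.44465 + 269.04004) = 21.295 km
  R4: √((0.358·111.32)² + (0.456·77.37)²) = √(1588.22654 + 1244.72920) = 53.226 km
  R5: √((-0.272·111.32)² + (0.302·77.37)²) = √(916.82026 + 545.95781) = 38.246 km
  → nearest: R1 (12.656 km)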